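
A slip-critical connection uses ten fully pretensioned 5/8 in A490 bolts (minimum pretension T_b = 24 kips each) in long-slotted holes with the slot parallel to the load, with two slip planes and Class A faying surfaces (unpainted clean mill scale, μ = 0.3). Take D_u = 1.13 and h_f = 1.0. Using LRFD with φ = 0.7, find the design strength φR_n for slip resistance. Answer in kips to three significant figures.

114 kips

R_n = μ · D_u · h_f · T_b · n_s · n_b = 0.3 × 1.13 × 1.0 × 24 × 2 × 10 = 162.7 kips.
Design strength φR_n = 0.7 × 162.7 = 114 kips.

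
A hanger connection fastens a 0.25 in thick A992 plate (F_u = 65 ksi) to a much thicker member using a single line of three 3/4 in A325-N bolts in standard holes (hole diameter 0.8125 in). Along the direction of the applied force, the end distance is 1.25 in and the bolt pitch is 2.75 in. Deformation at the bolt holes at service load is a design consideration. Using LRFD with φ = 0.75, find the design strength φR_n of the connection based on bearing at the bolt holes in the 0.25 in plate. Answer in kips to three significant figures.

56.2 kips

Per bolt r_n = 1.2 l_c t F_u ≤ 2.4 d t F_u; upper limit = 2.4 × 0.75 × 0.25 × 65 = 29.25 kips.
Edge bolt: l_c = 1.25 − 0.8125/2 = 0.8438 in → 1.2 × 0.8438 × 0.25 × 65 = 16.45 → r_n = 16.45 kips.
Interior bolts: l_c = 2.75 − 0.8125 = 1.938 in → 1.2 × 1.938 × 0.25 × 65 = 37.78 → r_n = 29.25 kips.
R_n = 1 × 16.45 + 2 × 29.25 = 74.95 kips.
Design strength φR_n = 0.75 × 74.95 = 56.2 kips.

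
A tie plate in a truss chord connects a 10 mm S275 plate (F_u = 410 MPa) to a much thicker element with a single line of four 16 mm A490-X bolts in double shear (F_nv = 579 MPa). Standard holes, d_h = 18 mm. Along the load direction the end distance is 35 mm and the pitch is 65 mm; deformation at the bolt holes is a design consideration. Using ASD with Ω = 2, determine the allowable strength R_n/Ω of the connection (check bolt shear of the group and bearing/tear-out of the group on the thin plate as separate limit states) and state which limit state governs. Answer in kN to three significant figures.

Bolt shear: A_b = π·16²/4 = 201.1 mm²; R_n = 579 × 201.1 × 4 × 2 / 1000 = 931.3 kN → 931.3 / 2 = 466 kN.
Bearing (1.2 l_c t F_u ≤ 2.4 d t F_u): upper limit = 2.4·16·10·410 / 1000 = 157.4 kN.
  Edge l_c = 35 − 18/2 = 26 → r_n = 127.9 kN; interior l_c = 65 − 18 = 47 → r_n = 157.4 kN.
  R_n,bearing = 1·127.9 + 3·157.4 = 600.2 kN → 600.2 / 2 = 300 kN.
Bearing governs: 300 kN.

300 kN (bearing governs)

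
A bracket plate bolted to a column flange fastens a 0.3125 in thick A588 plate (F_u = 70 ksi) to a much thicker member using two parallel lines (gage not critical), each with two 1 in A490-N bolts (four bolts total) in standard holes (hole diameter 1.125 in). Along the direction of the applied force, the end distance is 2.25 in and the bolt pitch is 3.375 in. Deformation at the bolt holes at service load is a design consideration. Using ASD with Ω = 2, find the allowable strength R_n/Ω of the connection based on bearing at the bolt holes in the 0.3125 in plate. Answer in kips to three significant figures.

Per bolt r_n = 1.2 l_c t F_u ≤ 2.4 d t F_u; upper limit = 2.4 × 1 × 0.3125 × 70 = 52.5 kips.
Edge bolt: l_c = 2.25 − 1.125/2 = 1.688 in → 1.2 × 1.688 × 0.3125 × 70 = 44.3 → r_n = 44.3 kips.
Interior bolts: l_c = 3.375 − 1.125 = 2.25 in → 1.2 × 2.25 × 0.3125 × 70 = 59.06 → r_n = 52.5 kips.
R_n = 2 × 44.3 + 2 × 52.5 = 193.6 kips.
Allowable strength R_n/Ω = 193.6 / 2 = 96.8 kips.

96.8 kips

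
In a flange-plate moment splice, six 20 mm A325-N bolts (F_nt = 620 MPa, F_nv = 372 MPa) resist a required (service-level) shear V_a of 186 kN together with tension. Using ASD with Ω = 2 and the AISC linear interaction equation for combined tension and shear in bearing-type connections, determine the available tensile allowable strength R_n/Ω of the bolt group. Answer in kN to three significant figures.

A_b = π·20²/4 = 314.2 mm²; f_rv = 186 × 1000 / (6 × 314.2) = 98.68 MPa.
F'_nt = 1.3 F_nt − (Ω F_nt / F_nv) f_rv = 1.3·620 − (2·620/372)·98.68 = 477.1 MPa, capped at F_nt → F'_nt = 477.1 MPa.
R_n = F'_nt · A_b · n = 477.1 × 314.2 × 6 / 1000 = 899.3 kN.
Allowable strength R_n/Ω = 899.3 / 2 = 450 kN.

450 kN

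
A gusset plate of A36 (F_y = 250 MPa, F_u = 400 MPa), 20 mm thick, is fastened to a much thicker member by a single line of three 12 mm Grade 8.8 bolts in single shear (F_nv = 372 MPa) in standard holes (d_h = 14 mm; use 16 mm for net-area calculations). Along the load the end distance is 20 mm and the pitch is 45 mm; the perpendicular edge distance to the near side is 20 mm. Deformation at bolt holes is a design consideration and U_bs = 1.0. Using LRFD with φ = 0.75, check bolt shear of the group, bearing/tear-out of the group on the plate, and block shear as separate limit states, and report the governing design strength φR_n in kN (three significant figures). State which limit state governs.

Bolt shear: A_b = π·12²/4 = 113.1 mm²; R_n = 372 × 113.1 × 3 × 1 / 1000 = 126.2 kN → 0.75 × 126.2 = 94.7 kN.
Bearing: edge l_c = 13, r_n = 124.8 kN; interior l_c = 31, r_n = 230.4 kN; R_n = 124.8 + 2·230.4 = 585.6 kN → 439 kN.
Block shear: A_gv = 2200, A_nv = 1400, A_nt = 240 mm²; R_n = min(0.6F_uA_nv, 0.6F_yA_gv) + U_bs·F_u·A_nt = 426 kN → 320 kN.
Bolt shear governs: 94.7 kN.

94.7 kN (bolt shear governs)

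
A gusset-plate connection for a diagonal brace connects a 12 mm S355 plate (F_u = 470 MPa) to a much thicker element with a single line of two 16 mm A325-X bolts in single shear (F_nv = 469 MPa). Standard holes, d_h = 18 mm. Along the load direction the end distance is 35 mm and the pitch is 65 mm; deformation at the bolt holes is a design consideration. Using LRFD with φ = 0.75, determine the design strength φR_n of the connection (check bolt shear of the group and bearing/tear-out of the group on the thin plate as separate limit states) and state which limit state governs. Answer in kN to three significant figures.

Bolt shear: A_b = π·16²/4 = 201.1 mm²; R_n = 469 × 201.1 × 2 × 1 / 1000 = 188.6 kN → 0.75 × 188.6 = 141 kN.
Bearing (1.2 l_c t F_u ≤ 2.4 d t F_u): upper limit = 2.4·16·12·470 / 1000 = 216.6 kN.
  Edge l_c = 35 − 18/2 = 26 → r_n = 176 kN; interior l_c = 65 − 18 = 47 → r_n = 216.6 kN.
  R_n,bearing = 1·176 + 1·216.6 = 392.5 kN → 0.75 × 392.5 = 294 kN.
Bolt shear governs: 141 kN.

141 kN (bolt shear governs)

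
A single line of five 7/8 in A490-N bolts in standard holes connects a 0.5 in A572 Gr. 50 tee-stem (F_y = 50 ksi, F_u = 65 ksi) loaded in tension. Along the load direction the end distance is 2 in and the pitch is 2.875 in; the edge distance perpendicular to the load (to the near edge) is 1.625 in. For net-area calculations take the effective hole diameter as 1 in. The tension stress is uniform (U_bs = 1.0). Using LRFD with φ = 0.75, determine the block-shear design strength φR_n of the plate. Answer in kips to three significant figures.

159 kips

Shear plane L_v = 2 + 4·2.875 = 13.5 in; A_gv = 13.5 × 0.5 = 6.75 in².
A_nv = (13.5 − 4.5·1) × 0.5 = 4.5 in².
A_nt = (1.625 − 0.5·1) × 0.5 = 0.5625 in².
0.6 F_u A_nv = 175.5 kips; 0.6 F_y A_gv = 202.5 kips → shear rupture governs the shear term.
R_n = 175.5 + 1.0 × 65 × 0.5625 = 212.1 kips.
Design strength φR_n = 0.75 × 212.1 = 159 kips.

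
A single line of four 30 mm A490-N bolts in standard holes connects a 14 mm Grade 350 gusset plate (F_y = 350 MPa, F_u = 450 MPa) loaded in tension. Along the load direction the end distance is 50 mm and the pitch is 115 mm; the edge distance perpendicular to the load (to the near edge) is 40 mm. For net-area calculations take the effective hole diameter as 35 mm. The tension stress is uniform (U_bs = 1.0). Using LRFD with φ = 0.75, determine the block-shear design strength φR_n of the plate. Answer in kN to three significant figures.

Shear plane L_v = 50 + 3·115 = 395 mm; A_gv = 395 × 14 = 5530 mm².
A_nv = (395 − 3.5·35) × 14 = 3815 mm².
A_nt = (40 − 0.5·35) × 14 = 315 mm².
0.6 F_u A_nv = 1030 kN; 0.6 F_y A_gv = 1161 kN → shear rupture governs the shear term.
R_n = 1030 + 1.0 × 450 × 315 / 1000 = 1172 kN.
Design strength φR_n = 0.75 × 1172 = 879 kN.

879 kN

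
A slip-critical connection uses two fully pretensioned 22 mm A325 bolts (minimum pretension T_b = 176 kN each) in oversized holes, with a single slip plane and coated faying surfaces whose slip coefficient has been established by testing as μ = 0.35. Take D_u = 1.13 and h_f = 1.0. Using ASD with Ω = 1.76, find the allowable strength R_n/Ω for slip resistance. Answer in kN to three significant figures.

79.1 kN

R_n = μ · D_u · h_f · T_b · n_s · n_b = 0.35 × 1.13 × 1.0 × 176 × 1 × 2 = 139.2 kN.
Allowable strength R_n/Ω = 139.2 / 1.76 = 79.1 kN.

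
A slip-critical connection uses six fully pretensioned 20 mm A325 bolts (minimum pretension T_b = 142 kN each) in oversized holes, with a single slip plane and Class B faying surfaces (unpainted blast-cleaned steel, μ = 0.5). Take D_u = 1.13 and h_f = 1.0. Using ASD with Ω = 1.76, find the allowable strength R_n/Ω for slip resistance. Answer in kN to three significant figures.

R_n = μ · D_u · h_f · T_b · n_s · n_b = 0.5 × 1.13 × 1.0 × 142 × 1 × 6 = 481.4 kN.
Allowable strength R_n/Ω = 481.4 / 1.76 = 274 kN.

274 kN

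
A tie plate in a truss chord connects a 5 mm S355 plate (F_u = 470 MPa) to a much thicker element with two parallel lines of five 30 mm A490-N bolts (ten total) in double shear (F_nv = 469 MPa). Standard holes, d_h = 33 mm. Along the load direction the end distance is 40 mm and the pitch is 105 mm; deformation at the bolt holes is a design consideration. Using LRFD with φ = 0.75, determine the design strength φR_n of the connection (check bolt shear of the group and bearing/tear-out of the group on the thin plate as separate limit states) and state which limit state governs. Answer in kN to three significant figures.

1110 kN (bearing governs)

Bolt shear: A_b = π·30²/4 = 706.9 mm²; R_n = 469 × 706.9 × 10 × 2 / 1000 = 6630 kN → 0.75 × 6630 = 4970 kN.
Bearing (1.2 l_c t F_u ≤ 2.4 d t F_u): upper limit = 2.4·30·5·470 / 1000 = 169.2 kN.
  Edge l_c = 40 − 33/2 = 23.5 → r_n = 66.27 kN; interior l_c = 105 − 33 = 72 → r_n = 169.2 kN.
  R_n,bearing = 2·66.27 + 8·169.2 = 1486 kN → 0.75 × 1486 = 1110 kN.
Bearing governs: 1110 kN.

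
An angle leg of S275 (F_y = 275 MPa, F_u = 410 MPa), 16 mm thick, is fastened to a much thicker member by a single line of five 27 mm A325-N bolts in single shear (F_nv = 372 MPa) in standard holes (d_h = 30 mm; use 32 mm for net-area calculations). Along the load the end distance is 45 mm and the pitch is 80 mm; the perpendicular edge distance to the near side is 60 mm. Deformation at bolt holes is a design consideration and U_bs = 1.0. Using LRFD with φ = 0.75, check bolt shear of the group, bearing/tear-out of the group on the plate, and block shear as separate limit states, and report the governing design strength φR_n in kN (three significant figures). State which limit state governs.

799 kN (bolt shear governs)

Bolt shear: A_b = π·27²/4 = 572.6 mm²; R_n = 372 × 572.6 × 5 × 1 / 1000 = 1065 kN → 0.75 × 1065 = 799 kN.
Bearing: edge l_c = 30, r_n = 236.2 kN; interior l_c = 50, r_n = 393.6 kN; R_n = 236.2 + 4·393.6 = 1811 kN → 1360 kN.
Block shear: A_gv = 5840, A_nv = 3536, A_nt = 704 mm²; R_n = min(0.6F_uA_nv, 0.6F_yA_gv) + U_bs·F_u·A_nt = 1158 kN → 869 kN.
Bolt shear governs: 799 kN.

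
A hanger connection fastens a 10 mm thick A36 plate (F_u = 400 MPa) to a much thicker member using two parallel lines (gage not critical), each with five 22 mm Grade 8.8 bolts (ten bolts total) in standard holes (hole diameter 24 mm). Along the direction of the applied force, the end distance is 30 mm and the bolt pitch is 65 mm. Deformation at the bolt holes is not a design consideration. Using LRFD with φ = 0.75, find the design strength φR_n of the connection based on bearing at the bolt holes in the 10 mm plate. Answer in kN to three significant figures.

1640 kN

Per bolt r_n = 1.5 l_c t F_u ≤ 3.0 d t F_u; upper limit = 3.0 × 22 × 10 × 400 / 1000 = 264 kN.
Edge bolt: l_c = 30 − 24/2 = 18 mm → 1.5 × 18 × 10 × 400 / 1000 = 108 → r_n = 108 kN.
Interior bolts: l_c = 65 − 24 = 41 mm → 1.5 × 41 × 10 × 400 / 1000 = 246 → r_n = 246 kN.
R_n = 2 × 108 + 8 × 246 = 2184 kN.
Design strength φR_n = 0.75 × 2184 = 1640 kN.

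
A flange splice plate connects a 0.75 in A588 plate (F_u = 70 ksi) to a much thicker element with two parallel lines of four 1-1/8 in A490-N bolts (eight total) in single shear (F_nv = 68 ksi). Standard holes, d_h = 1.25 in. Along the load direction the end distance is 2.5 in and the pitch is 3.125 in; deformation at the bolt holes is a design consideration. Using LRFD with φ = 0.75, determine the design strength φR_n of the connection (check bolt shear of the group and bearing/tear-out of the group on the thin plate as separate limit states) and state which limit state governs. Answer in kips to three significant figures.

Bolt shear: A_b = π·1.125²/4 = 0.994 in²; R_n = 68 × 0.994 × 8 × 1 = 540.7 kips → 0.75 × 540.7 = 406 kips.
Bearing (1.2 l_c t F_u ≤ 2.4 d t F_u): upper limit = 2.4·1.125·0.75·70 = 141.8 kips.
  Edge l_c = 2.5 − 1.25/2 = 1.875 → r_n = 118.1 kips; interior l_c = 3.125 − 1.25 = 1.875 → r_n = 118.1 kips.
  R_n,bearing = 2·118.1 + 6·118.1 = 945 kips → 0.75 × 945 = 709 kips.
Bolt shear governs: 406 kips.

406 kips (bolt shear governs)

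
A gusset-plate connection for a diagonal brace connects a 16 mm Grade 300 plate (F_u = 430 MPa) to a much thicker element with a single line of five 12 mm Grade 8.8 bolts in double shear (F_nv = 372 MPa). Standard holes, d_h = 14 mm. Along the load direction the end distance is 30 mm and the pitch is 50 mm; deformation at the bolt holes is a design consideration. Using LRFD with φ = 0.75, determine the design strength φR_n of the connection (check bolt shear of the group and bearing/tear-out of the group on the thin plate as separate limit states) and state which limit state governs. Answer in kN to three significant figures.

316 kN (bolt shear governs)

Bolt shear: A_b = π·12²/4 = 113.1 mm²; R_n = 372 × 113.1 × 5 × 2 / 1000 = 420.7 kN → 0.75 × 420.7 = 316 kN.
Bearing (1.2 l_c t F_u ≤ 2.4 d t F_u): upper limit = 2.4·12·16·430 / 1000 = 198.1 kN.
  Edge l_c = 30 − 14/2 = 23 → r_n = 189.9 kN; interior l_c = 50 − 14 = 36 → r_n = 198.1 kN.
  R_n,bearing = 1·189.9 + 4·198.1 = 982.5 kN → 0.75 × 982.5 = 737 kN.
Bolt shear governs: 316 kN.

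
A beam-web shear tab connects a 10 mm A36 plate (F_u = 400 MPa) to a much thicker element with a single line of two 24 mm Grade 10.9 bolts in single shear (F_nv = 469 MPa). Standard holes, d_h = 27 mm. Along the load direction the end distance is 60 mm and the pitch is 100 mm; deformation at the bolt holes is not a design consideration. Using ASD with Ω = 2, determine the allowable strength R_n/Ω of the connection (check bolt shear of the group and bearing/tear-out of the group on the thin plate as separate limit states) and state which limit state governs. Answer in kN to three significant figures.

Bolt shear: A_b = π·24²/4 = 452.4 mm²; R_n = 469 × 452.4 × 2 × 1 / 1000 = 424.3 kN → 424.3 / 2 = 212 kN.
Bearing (1.5 l_c t F_u ≤ 3.0 d t F_u): upper limit = 3.0·24·10·400 / 1000 = 288 kN.
  Edge l_c = 60 − 27/2 = 46.5 → r_n = 279 kN; interior l_c = 100 − 27 = 73 → r_n = 288 kN.
  R_n,bearing = 1·279 + 1·288 = 567 kN → 567 / 2 = 284 kN.
Bolt shear governs: 212 kN.

212 kN (bolt shear governs)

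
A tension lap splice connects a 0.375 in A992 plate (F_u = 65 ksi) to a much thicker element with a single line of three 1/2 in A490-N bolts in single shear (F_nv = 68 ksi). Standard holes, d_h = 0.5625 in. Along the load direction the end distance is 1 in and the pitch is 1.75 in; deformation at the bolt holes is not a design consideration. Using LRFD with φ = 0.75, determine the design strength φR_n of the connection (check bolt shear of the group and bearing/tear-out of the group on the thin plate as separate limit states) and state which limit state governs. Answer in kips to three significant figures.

30 kips (bolt shear governs)

Bolt shear: A_b = π·0.5²/4 = 0.1963 in²; R_n = 68 × 0.1963 × 3 × 1 = 40.06 kips → 0.75 × 40.06 = 30 kips.
Bearing (1.5 l_c t F_u ≤ 3.0 d t F_u): upper limit = 3.0·0.5·0.375·65 = 36.56 kips.
  Edge l_c = 1 − 0.5625/2 = 0.7188 → r_n = 26.28 kips; interior l_c = 1.75 − 0.5625 = 1.188 → r_n = 36.56 kips.
  R_n,bearing = 1·26.28 + 2·36.56 = 99.4 kips → 0.75 × 99.4 = 74.6 kips.
Bolt shear governs: 30 kips.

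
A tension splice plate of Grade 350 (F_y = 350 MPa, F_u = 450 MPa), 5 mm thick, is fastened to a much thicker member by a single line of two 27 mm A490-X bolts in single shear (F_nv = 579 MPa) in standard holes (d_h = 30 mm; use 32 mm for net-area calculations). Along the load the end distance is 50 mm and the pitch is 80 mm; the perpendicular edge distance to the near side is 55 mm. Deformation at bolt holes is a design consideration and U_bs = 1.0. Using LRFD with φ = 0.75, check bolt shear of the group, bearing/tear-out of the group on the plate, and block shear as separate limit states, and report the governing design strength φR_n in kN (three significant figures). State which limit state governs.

Bolt shear: A_b = π·27²/4 = 572.6 mm²; R_n = 579 × 572.6 × 2 × 1 / 1000 = 663 kN → 0.75 × 663 = 497 kN.
Bearing: edge l_c = 35, r_n = 94.5 kN; interior l_c = 50, r_n = 135 kN; R_n = 94.5 + 1·135 = 229.5 kN → 172 kN.
Block shear: A_gv = 650, A_nv = 410, A_nt = 195 mm²; R_n = min(0.6F_uA_nv, 0.6F_yA_gv) + U_bs·F_u·A_nt = 198.5 kN → 149 kN.
Block shear governs: 149 kN.

149 kN (block shear governs)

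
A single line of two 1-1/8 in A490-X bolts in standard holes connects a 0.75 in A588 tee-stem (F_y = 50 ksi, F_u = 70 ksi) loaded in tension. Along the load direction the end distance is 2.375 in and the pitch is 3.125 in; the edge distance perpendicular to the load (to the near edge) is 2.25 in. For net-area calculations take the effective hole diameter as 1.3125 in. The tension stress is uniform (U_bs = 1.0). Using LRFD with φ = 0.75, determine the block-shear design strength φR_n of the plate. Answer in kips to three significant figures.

146 kips

Shear plane L_v = 2.375 + 1·3.125 = 5.5 in; A_gv = 5.5 × 0.75 = 4.125 in².
A_nv = (5.5 − 1.5·1.3125) × 0.75 = 2.648 in².
A_nt = (2.25 − 0.5·1.3125) × 0.75 = 1.195 in².
0.6 F_u A_nv = 111.2 kips; 0.6 F_y A_gv = 123.8 kips → shear rupture governs the shear term.
R_n = 111.2 + 1.0 × 70 × 1.195 = 194.9 kips.
Design strength φR_n = 0.75 × 194.9 = 146 kips.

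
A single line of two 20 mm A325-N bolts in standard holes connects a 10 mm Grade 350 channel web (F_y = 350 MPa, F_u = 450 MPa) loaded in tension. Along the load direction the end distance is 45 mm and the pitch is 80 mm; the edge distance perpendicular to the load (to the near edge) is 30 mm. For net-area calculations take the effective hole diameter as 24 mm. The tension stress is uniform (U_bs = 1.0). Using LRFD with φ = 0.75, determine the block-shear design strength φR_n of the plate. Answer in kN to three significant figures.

Shear plane L_v = 45 + 1·80 = 125 mm; A_gv = 125 × 10 = 1250 mm².
A_nv = (125 − 1.5·24) × 10 = 890 mm².
A_nt = (30 − 0.5·24) × 10 = 180 mm².
0.6 F_u A_nv = 240.3 kN; 0.6 F_y A_gv = 262.5 kN → shear rupture governs the shear term.
R_n = 240.3 + 1.0 × 450 × 180 / 1000 = 321.3 kN.
Design strength φR_n = 0.75 × 321.3 = 241 kN.

241 kN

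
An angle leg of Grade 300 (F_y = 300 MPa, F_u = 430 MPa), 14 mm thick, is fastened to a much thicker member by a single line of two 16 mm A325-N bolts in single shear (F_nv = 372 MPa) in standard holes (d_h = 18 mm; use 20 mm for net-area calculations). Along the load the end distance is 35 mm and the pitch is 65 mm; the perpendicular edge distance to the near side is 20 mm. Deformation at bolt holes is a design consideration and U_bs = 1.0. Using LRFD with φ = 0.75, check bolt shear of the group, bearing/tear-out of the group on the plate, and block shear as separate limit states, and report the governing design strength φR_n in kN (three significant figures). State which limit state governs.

Bolt shear: A_b = π·16²/4 = 201.1 mm²; R_n = 372 × 201.1 × 2 × 1 / 1000 = 149.6 kN → 0.75 × 149.6 = 112 kN.
Bearing: edge l_c = 26, r_n = 187.8 kN; interior l_c = 47, r_n = 231.2 kN; R_n = 187.8 + 1·231.2 = 419 kN → 314 kN.
Block shear: A_gv = 1400, A_nv = 980, A_nt = 140 mm²; R_n = min(0.6F_uA_nv, 0.6F_yA_gv) + U_bs·F_u·A_nt = 312.2 kN → 234 kN.
Bolt shear governs: 112 kN.

112 kN (bolt shear governs)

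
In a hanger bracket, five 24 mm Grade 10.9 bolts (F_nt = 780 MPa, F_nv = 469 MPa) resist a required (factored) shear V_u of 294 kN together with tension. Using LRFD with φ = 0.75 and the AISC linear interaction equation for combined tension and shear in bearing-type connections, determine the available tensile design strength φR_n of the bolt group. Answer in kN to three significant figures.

1230 kN

A_b = π·24²/4 = 452.4 mm²; f_rv = 294 × 1000 / (5 × 452.4) = 130 MPa.
F'_nt = 1.3 F_nt − (F_nt / φF_nv) f_rv = 1.3·780 − (780/(0.75·469))·130 = 725.8 MPa, capped at F_nt → F'_nt = 725.8 MPa.
R_n = F'_nt · A_b · n = 725.8 × 452.4 × 5 / 1000 = 1642 kN.
Design strength φR_n = 0.75 × 1642 = 1230 kN.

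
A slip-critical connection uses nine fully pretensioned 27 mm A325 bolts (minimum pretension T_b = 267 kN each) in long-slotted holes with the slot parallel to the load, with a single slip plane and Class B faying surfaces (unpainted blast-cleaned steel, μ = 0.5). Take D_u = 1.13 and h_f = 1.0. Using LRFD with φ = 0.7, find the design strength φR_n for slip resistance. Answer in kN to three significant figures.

R_n = μ · D_u · h_f · T_b · n_s · n_b = 0.5 × 1.13 × 1.0 × 267 × 1 × 9 = 1358 kN.
Design strength φR_n = 0.7 × 1358 = 950 kN.

950 kN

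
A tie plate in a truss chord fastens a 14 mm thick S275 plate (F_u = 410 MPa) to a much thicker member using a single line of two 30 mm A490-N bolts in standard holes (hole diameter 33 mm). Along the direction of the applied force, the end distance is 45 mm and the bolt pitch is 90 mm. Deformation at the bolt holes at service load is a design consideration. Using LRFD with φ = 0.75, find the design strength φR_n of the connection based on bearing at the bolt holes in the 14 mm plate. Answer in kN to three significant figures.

442 kN

Per bolt r_n = 1.2 l_c t F_u ≤ 2.4 d t F_u; upper limit = 2.4 × 30 × 14 × 410 / 1000 = 413.3 kN.
Edge bolt: l_c = 45 − 33/2 = 28.5 mm → 1.2 × 28.5 × 14 × 410 / 1000 = 196.3 → r_n = 196.3 kN.
Interior bolts: l_c = 90 − 33 = 57 mm → 1.2 × 57 × 14 × 410 / 1000 = 392.6 → r_n = 392.6 kN.
R_n = 1 × 196.3 + 1 × 392.6 = 588.9 kN.
Design strength φR_n = 0.75 × 588.9 = 442 kN.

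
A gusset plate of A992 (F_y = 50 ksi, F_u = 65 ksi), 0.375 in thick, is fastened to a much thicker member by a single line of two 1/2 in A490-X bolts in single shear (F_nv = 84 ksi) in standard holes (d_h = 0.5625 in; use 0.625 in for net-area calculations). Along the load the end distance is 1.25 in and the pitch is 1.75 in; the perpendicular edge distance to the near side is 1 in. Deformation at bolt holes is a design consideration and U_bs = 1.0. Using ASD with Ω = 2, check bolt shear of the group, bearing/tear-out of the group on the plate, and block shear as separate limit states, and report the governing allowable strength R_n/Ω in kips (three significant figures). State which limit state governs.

16.5 kips (bolt shear governs)

Bolt shear: A_b = π·0.5²/4 = 0.1963 in²; R_n = 84 × 0.1963 × 2 × 1 = 32.99 kips → 32.99 / 2 = 16.5 kips.
Bearing: edge l_c = 0.9688, r_n = 28.34 kips; interior l_c = 1.188, r_n = 29.25 kips; R_n = 28.34 + 1·29.25 = 57.59 kips → 28.8 kips.
Block shear: A_gv = 1.125, A_nv = 0.7734, A_nt = 0.2578 in²; R_n = min(0.6F_uA_nv, 0.6F_yA_gv) + U_bs·F_u·A_nt = 46.92 kips → 23.5 kips.
Bolt shear governs: 16.5 kips.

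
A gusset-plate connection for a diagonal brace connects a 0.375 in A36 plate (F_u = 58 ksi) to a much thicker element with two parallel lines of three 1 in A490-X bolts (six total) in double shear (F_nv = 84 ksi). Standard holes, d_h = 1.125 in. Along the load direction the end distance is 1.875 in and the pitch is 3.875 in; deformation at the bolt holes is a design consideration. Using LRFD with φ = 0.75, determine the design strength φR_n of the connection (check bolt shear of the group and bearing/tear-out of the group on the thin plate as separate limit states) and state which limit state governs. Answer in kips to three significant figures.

208 kips (bearing governs)

Bolt shear: A_b = π·1²/4 = 0.7854 in²; R_n = 84 × 0.7854 × 6 × 2 = 791.7 kips → 0.75 × 791.7 = 594 kips.
Bearing (1.2 l_c t F_u ≤ 2.4 d t F_u): upper limit = 2.4·1·0.375·58 = 52.2 kips.
  Edge l_c = 1.875 − 1.125/2 = 1.312 → r_n = 34.26 kips; interior l_c = 3.875 − 1.125 = 2.75 → r_n = 52.2 kips.
  R_n,bearing = 2·34.26 + 4·52.2 = 277.3 kips → 0.75 × 277.3 = 208 kips.
Bearing governs: 208 kips.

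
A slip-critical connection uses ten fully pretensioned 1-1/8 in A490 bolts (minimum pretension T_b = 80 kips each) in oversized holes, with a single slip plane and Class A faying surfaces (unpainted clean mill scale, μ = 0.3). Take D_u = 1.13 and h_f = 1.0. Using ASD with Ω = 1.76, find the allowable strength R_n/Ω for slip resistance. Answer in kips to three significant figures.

154 kips

R_n = μ · D_u · h_f · T_b · n_s · n_b = 0.3 × 1.13 × 1.0 × 80 × 1 × 10 = 271.2 kips.
Allowable strength R_n/Ω = 271.2 / 1.76 = 154 kips.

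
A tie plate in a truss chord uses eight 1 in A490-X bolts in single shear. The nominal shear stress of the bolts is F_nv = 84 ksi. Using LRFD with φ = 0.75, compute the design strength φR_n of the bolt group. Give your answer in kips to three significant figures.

396 kips

A_b = π × 1² / 4 = 0.7854 in².
R_n = F_nv · A_b · n · n_s = 84 × 0.7854 × 8 × 1 = 527.8 kips.
Design strength φR_n = 0.75 × 527.8 = 396 kips.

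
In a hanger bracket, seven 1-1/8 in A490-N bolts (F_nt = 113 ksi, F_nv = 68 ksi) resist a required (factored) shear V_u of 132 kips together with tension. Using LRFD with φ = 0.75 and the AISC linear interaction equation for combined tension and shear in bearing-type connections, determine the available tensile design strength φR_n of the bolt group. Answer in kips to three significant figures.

A_b = π·1.125²/4 = 0.994 in²; f_rv = 132 / (7 × 0.994) = 18.97 ksi.
F'_nt = 1.3 F_nt − (F_nt / φF_nv) f_rv = 1.3·113 − (113/(0.75·68))·18.97 = 104.9 ksi, capped at F_nt → F'_nt = 104.9 ksi.
R_n = F'_nt · A_b · n = 104.9 × 0.994 × 7 = 729.7 kips.
Design strength φR_n = 0.75 × 729.7 = 547 kips.

547 kips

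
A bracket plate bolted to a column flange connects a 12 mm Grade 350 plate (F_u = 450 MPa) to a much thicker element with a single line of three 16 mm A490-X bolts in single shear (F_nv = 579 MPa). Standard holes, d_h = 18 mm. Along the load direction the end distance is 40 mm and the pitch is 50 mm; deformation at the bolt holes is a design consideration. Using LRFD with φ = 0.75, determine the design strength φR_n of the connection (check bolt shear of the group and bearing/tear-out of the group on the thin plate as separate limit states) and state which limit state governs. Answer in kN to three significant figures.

262 kN (bolt shear governs)

Bolt shear: A_b = π·16²/4 = 201.1 mm²; R_n = 579 × 201.1 × 3 × 1 / 1000 = 349.2 kN → 0.75 × 349.2 = 262 kN.
Bearing (1.2 l_c t F_u ≤ 2.4 d t F_u): upper limit = 2.4·16·12·450 / 1000 = 207.4 kN.
  Edge l_c = 40 − 18/2 = 31 → r_n = 200.9 kN; interior l_c = 50 − 18 = 32 → r_n = 207.4 kN.
  R_n,bearing = 1·200.9 + 2·207.4 = 615.6 kN → 0.75 × 615.6 = 462 kN.
Bolt shear governs: 262 kN.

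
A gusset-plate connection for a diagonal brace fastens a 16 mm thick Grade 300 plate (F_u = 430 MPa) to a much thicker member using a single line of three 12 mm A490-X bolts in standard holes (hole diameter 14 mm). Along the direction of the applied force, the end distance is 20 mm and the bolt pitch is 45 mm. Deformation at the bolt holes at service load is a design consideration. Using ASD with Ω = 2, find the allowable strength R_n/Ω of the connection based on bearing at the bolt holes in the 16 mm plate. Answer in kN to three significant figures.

252 kN

Per bolt r_n = 1.2 l_c t F_u ≤ 2.4 d t F_u; upper limit = 2.4 × 12 × 16 × 430 / 1000 = 198.1 kN.
Edge bolt: l_c = 20 − 14/2 = 13 mm → 1.2 × 13 × 16 × 430 / 1000 = 107.3 → r_n = 107.3 kN.
Interior bolts: l_c = 45 − 14 = 31 mm → 1.2 × 31 × 16 × 430 / 1000 = 255.9 → r_n = 198.1 kN.
R_n = 1 × 107.3 + 2 × 198.1 = 503.6 kN.
Allowable strength R_n/Ω = 503.6 / 2 = 252 kN.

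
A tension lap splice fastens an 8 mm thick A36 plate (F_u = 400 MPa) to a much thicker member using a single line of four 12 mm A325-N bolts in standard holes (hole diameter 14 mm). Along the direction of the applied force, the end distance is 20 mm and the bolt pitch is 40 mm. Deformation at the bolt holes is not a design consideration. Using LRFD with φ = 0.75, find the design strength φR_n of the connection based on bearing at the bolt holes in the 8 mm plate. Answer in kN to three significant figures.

Per bolt r_n = 1.5 l_c t F_u ≤ 3.0 d t F_u; upper limit = 3.0 × 12 × 8 × 400 / 1000 = 115.2 kN.
Edge bolt: l_c = 20 − 14/2 = 13 mm → 1.5 × 13 × 8 × 400 / 1000 = 62.4 → r_n = 62.4 kN.
Interior bolts: l_c = 40 − 14 = 26 mm → 1.5 × 26 × 8 × 400 / 1000 = 124.8 → r_n = 115.2 kN.
R_n = 1 × 62.4 + 3 × 115.2 = 408 kN.
Design strength φR_n = 0.75 × 408 = 306 kN.

306 kN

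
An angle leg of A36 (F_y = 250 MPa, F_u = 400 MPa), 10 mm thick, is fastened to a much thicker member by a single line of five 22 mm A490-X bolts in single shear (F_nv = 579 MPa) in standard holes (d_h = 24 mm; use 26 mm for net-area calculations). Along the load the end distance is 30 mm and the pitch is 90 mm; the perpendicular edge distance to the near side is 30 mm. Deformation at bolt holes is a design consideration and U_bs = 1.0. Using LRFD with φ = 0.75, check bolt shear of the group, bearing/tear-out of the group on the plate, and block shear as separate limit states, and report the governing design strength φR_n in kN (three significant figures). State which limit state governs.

Bolt shear: A_b = π·22²/4 = 380.1 mm²; R_n = 579 × 380.1 × 5 × 1 / 1000 = 1100 kN → 0.75 × 1100 = 825 kN.
Bearing: edge l_c = 18, r_n = 86.4 kN; interior l_c = 66, r_n = 211.2 kN; R_n = 86.4 + 4·211.2 = 931.2 kN → 698 kN.
Block shear: A_gv = 3900, A_nv = 2730, A_nt = 170 mm²; R_n = min(0.6F_uA_nv, 0.6F_yA_gv) + U_bs·F_u·A_nt = 653 kN → 490 kN.
Block shear governs: 490 kN.

490 kN (block shear governs)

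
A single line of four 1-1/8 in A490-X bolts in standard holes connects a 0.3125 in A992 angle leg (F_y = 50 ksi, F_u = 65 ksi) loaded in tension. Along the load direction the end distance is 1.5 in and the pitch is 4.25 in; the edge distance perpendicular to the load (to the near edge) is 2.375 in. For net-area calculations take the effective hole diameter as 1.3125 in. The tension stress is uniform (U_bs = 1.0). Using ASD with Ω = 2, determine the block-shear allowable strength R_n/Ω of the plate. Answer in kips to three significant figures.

Shear plane L_v = 1.5 + 3·4.25 = 14.25 in; A_gv = 14.25 × 0.3125 = 4.453 in².
A_nv = (14.25 − 3.5·1.3125) × 0.3125 = 3.018 in².
A_nt = (2.375 − 0.5·1.3125) × 0.3125 = 0.5371 in².
0.6 F_u A_nv = 117.7 kips; 0.6 F_y A_gv = 133.6 kips → shear rupture governs the shear term.
R_n = 117.7 + 1.0 × 65 × 0.5371 = 152.6 kips.
Allowable strength R_n/Ω = 152.6 / 2 = 76.3 kips.

76.3 kips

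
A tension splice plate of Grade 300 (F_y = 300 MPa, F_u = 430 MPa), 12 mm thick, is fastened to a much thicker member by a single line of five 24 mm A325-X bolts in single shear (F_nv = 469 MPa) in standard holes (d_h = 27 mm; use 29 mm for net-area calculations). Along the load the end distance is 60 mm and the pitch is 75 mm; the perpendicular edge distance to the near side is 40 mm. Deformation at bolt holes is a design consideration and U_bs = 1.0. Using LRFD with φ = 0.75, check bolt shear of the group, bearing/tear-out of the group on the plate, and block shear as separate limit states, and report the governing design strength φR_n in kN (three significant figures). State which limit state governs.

632 kN (block shear governs)

Bolt shear: A_b = π·24²/4 = 452.4 mm²; R_n = 469 × 452.4 × 5 × 1 / 1000 = 1061 kN → 0.75 × 1061 = 796 kN.
Bearing: edge l_c = 46.5, r_n = 287.9 kN; interior l_c = 48, r_n = 297.2 kN; R_n = 287.9 + 4·297.2 = 1477 kN → 1110 kN.
Block shear: A_gv = 4320, A_nv = 2754, A_nt = 306 mm²; R_n = min(0.6F_uA_nv, 0.6F_yA_gv) + U_bs·F_u·A_nt = 842.1 kN → 632 kN.
Block shear governs: 632 kN.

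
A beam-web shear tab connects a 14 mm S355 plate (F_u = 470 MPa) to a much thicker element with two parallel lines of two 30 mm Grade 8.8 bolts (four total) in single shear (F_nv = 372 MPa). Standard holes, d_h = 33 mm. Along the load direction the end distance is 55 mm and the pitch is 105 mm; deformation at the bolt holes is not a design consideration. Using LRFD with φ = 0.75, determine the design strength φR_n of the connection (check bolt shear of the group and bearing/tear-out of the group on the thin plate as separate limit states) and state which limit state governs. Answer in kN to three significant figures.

Bolt shear: A_b = π·30²/4 = 706.9 mm²; R_n = 372 × 706.9 × 4 × 1 / 1000 = 1052 kN → 0.75 × 1052 = 789 kN.
Bearing (1.5 l_c t F_u ≤ 3.0 d t F_u): upper limit = 3.0·30·14·470 / 1000 = 592.2 kN.
  Edge l_c = 55 − 33/2 = 38.5 → r_n = 380 kN; interior l_c = 105 − 33 = 72 → r_n = 592.2 kN.
  R_n,bearing = 2·380 + 2·592.2 = 1944 kN → 0.75 × 1944 = 1460 kN.
Bolt shear governs: 789 kN.

789 kN (bolt shear governs)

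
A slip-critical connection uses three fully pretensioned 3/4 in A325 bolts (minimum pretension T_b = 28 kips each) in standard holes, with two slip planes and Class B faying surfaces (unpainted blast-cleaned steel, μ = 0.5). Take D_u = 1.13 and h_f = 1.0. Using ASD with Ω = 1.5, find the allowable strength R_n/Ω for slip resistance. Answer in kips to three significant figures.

R_n = μ · D_u · h_f · T_b · n_s · n_b = 0.5 × 1.13 × 1.0 × 28 × 2 × 3 = 94.92 kips.
Allowable strength R_n/Ω = 94.92 / 1.5 = 63.3 kips.

63.3 kips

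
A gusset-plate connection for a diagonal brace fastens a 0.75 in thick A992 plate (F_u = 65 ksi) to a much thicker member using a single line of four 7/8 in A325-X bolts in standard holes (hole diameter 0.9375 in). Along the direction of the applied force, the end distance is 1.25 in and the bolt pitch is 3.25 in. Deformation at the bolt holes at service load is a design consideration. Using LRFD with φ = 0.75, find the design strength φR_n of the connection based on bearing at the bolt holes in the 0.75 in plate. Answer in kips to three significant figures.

265 kips

Per bolt r_n = 1.2 l_c t F_u ≤ 2.4 d t F_u; upper limit = 2.4 × 0.875 × 0.75 × 65 = 102.4 kips.
Edge bolt: l_c = 1.25 − 0.9375/2 = 0.7812 in → 1.2 × 0.7812 × 0.75 × 65 = 45.7 → r_n = 45.7 kips.
Interior bolts: l_c = 3.25 − 0.9375 = 2.312 in → 1.2 × 2.312 × 0.75 × 65 = 135.3 → r_n = 102.4 kips.
R_n = 1 × 45.7 + 3 × 102.4 = 352.8 kips.
Design strength φR_n = 0.75 × 352.8 = 265 kips.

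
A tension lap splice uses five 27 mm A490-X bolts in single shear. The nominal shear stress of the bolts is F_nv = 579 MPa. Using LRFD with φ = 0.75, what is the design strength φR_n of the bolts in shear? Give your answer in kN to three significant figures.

1240 kN

A_b = π × 27² / 4 = 572.6 mm².
R_n = F_nv · A_b · n · n_s = 579 × 572.6 × 5 × 1 / 1000 = 1658 kN.
Design strength φR_n = 0.75 × 1658 = 1240 kN.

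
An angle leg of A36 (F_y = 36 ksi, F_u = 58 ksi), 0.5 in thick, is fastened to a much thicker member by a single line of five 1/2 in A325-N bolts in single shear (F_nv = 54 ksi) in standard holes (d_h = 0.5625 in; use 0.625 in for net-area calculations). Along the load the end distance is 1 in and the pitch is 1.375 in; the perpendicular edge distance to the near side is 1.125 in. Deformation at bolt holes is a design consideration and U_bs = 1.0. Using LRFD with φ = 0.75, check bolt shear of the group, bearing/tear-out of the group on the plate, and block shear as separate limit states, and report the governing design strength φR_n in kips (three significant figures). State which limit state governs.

39.8 kips (bolt shear governs)

Bolt shear: A_b = π·0.5²/4 = 0.1963 in²; R_n = 54 × 0.1963 × 5 × 1 = 53.01 kips → 0.75 × 53.01 = 39.8 kips.
Bearing: edge l_c = 0.7188, r_n = 25.01 kips; interior l_c = 0.8125, r_n = 28.27 kips; R_n = 25.01 + 4·28.27 = 138.1 kips → 104 kips.
Block shear: A_gv = 3.25, A_nv = 1.844, A_nt = 0.4062 in²; R_n = min(0.6F_uA_nv, 0.6F_yA_gv) + U_bs·F_u·A_nt = 87.72 kips → 65.8 kips.
Bolt shear governs: 39.8 kips.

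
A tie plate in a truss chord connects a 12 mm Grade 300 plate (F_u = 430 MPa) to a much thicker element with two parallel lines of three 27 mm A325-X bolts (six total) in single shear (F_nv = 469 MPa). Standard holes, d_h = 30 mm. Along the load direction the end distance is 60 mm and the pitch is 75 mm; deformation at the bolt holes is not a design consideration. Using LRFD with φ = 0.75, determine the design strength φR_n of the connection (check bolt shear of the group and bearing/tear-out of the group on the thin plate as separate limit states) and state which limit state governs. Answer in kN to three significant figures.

Bolt shear: A_b = π·27²/4 = 572.6 mm²; R_n = 469 × 572.6 × 6 × 1 / 1000 = 1611 kN → 0.75 × 1611 = 1210 kN.
Bearing (1.5 l_c t F_u ≤ 3.0 d t F_u): upper limit = 3.0·27·12·430 / 1000 = 418 kN.
  Edge l_c = 60 − 30/2 = 45 → r_n = 348.3 kN; interior l_c = 75 − 30 = 45 → r_n = 348.3 kN.
  R_n,bearing = 2·348.3 + 4·348.3 = 2090 kN → 0.75 × 2090 = 1570 kN.
Bolt shear governs: 1210 kN.

1210 kN (bolt shear governs)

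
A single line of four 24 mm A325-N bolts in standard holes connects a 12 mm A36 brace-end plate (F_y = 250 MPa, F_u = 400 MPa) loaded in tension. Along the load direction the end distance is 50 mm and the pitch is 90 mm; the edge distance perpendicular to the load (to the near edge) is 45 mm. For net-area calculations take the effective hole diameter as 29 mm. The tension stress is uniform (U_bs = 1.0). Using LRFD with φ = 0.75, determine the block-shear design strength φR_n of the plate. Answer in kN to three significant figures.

542 kN

Shear plane L_v = 50 + 3·90 = 320 mm; A_gv = 320 × 12 = 3840 mm².
A_nv = (320 − 3.5·29) × 12 = 2622 mm².
A_nt = (45 − 0.5·29) × 12 = 366 mm².
0.6 F_u A_nv = 629.3 kN; 0.6 F_y A_gv = 576 kN → shear yielding governs the shear term.
R_n = 576 + 1.0 × 400 × 366 / 1000 = 722.4 kN.
Design strength φR_n = 0.75 × 722.4 = 542 kN.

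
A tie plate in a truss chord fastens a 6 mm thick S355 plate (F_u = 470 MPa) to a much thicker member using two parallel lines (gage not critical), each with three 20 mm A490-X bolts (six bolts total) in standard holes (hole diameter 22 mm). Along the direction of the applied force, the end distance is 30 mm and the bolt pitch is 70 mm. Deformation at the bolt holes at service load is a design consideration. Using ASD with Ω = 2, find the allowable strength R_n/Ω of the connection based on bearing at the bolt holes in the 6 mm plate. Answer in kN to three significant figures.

335 kN

Per bolt r_n = 1.2 l_c t F_u ≤ 2.4 d t F_u; upper limit = 2.4 × 20 × 6 × 470 / 1000 = 135.4 kN.
Edge bolt: l_c = 30 − 22/2 = 19 mm → 1.2 × 19 × 6 × 470 / 1000 = 64.3 → r_n = 64.3 kN.
Interior bolts: l_c = 70 − 22 = 48 mm → 1.2 × 48 × 6 × 470 / 1000 = 162.4 → r_n = 135.4 kN.
R_n = 2 × 64.3 + 4 × 135.4 = 670 kN.
Allowable strength R_n/Ω = 670 / 2 = 335 kN.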